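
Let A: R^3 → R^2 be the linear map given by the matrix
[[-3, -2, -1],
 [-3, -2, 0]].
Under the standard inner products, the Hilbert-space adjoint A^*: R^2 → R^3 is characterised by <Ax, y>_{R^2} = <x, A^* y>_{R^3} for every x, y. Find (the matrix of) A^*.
A^* = A^T =
[[-3, -3],
 [-2, -2],
 [-1, 0]]

For real matrices with standard dot products, the defining identity <Ax, y> = <x, A^* y> gives (Ax)^T y = x^T (A^*) y, i.e. x^T A^T y = x^T (A^*) y. Since this holds for all x, y, we must have A^* = A^T. Therefore
A^* =
[[-3, -3],
 [-2, -2],
 [-1, 0]].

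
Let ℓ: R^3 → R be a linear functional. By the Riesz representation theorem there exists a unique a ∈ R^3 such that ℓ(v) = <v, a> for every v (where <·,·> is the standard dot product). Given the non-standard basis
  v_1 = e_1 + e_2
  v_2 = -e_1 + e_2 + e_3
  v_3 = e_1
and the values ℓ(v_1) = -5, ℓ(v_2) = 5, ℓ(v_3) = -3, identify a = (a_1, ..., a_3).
a = (-3, -2, 4)

Write a = (a_1, ..., a_3) in the standard basis. For each basis vector v_i, ℓ(v_i) = <v_i, a> is a linear equation in the a_j's. Collect the n equations into a matrix system V a = ℓ, where row i of V is v_i (expressed in the standard basis). Since V is invertible (lower-triangular with 1s on the diagonal, up to permutation), solve by back-substitution:
  V =
[[1, 1, 0],
 [-1, 1, 1],
 [1, 0, 0]]
  V a = (-5, 5, -3)
Solving gives a = (-3, -2, 4).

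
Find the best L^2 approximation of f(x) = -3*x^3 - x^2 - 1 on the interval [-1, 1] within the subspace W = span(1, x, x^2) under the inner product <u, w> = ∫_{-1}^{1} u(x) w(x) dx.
g(x) = -x^2 - 9*x/5 - 1

The best approximation g ∈ W is the orthogonal projection of f onto W. Writing g = a_0 + a_1 x + a_2 x^2, the coefficients solve the normal equations G · a = b where
  G_{ij} = <φ_i, φ_j> and b_i = <f, φ_i>, with φ_0 = 1, φ_1 = x, φ_2 = x^2.
G =
  [2, 0, 2/3]
  [0, 2/3, 0]
  [2/3, 0, 2/5],
b = (-8/3, -6/5, -16/15).
Solving gives a_0 = -1, a_1 = -9/5, a_2 = -1, so
  g(x) = -x^2 - 9*x/5 - 1.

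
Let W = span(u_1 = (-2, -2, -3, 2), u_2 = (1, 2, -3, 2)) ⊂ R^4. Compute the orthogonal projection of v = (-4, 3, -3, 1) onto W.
proj_W(v) = (-104/329, 78/329, -975/329, 650/329)

Set up U = [u_1 | ... | u_2] ∈ R^(4×2). The projector onto W = col(U) is P = U (U^T U)^(-1) U^T.
Compute U^T U =
  [21, 7]
  [7, 18],
and U^T v = (13, 13).
Solve U^T U · c = U^T v for the coefficients: c = (143/329, 26/47). The projection is proj_W(v) = U c.
Check: (v - proj_W(v)) · u_1 = 0  (should be 0).
Check: (v - proj_W(v)) · u_2 = 0  (should be 0).
Result: proj_W(v) = (-104/329, 78/329, -975/329, 650/329).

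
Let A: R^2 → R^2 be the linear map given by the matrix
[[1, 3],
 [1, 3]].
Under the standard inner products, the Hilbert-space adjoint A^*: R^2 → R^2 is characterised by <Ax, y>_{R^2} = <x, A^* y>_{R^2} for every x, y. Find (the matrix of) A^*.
A^* = A^T =
[[1, 1],
 [3, 3]]

For real matrices with standard dot products, the defining identity <Ax, y> = <x, A^* y> gives (Ax)^T y = x^T (A^*) y, i.e. x^T A^T y = x^T (A^*) y. Since this holds for all x, y, we must have A^* = A^T. Therefore
A^* =
[[1, 1],
 [3, 3]].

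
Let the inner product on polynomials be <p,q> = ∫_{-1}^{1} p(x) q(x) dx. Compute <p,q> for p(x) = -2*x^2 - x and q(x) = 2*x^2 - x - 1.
<p,q> = 2/5

Expand the product: p(x)·q(x) = -4*x^4 + 3*x^2 + x.
∫_{-1}^{1} of each monomial x^k gives [2/(k+1) if k even, 0 if k odd]. Integrating term-by-term (or equivalently evaluating the antiderivative F(x) = -4*x^5/5 + x^3 + x^2/2 at the endpoints):
  F(1) − F(−1) = 7/10 − (3/10) = 2/5.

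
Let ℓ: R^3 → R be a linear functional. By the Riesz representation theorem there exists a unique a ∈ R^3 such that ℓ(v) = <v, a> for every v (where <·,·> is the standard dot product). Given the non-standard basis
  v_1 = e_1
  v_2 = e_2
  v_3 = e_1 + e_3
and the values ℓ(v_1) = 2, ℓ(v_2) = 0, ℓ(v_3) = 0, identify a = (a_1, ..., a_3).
a = (2, 0, -2)

Write a = (a_1, ..., a_3) in the standard basis. For each basis vector v_i, ℓ(v_i) = <v_i, a> is a linear equation in the a_j's. Collect the n equations into a matrix system V a = ℓ, where row i of V is v_i (expressed in the standard basis). Since V is invertible (lower-triangular with 1s on the diagonal, up to permutation), solve by back-substitution:
  V =
[[1, 0, 0],
 [0, 1, 0],
 [1, 0, 1]]
  V a = (2, 0, 0)
Solving gives a = (2, 0, -2).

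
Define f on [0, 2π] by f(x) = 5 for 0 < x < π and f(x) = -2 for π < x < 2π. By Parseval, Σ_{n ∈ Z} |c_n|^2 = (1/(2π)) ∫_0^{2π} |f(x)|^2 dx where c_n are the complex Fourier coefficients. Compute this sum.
Σ |c_n|^2 = 29/2

Parseval equates the L^2 energy of f (normalised by 1/(2π)) with the ℓ^2 sum of its Fourier coefficients: (1/(2π)) ∫_0^{2π} |f|^2 = Σ |c_n|^2.
Compute the left side: (1/(2π)) [∫_0^π 5^2 dx + ∫_π^{2π} (-2)^2 dx] = (1/(2π)) · (25π + 4π) = (25 + 4)/2 = 29/2.
So Σ_{n ∈ Z} |c_n|^2 = 29/2.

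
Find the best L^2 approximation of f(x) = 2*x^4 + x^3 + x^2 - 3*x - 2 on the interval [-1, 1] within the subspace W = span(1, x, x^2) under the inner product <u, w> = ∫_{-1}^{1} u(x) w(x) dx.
g(x) = 19*x^2/7 - 12*x/5 - 76/35

The best approximation g ∈ W is the orthogonal projection of f onto W. Writing g = a_0 + a_1 x + a_2 x^2, the coefficients solve the normal equations G · a = b where
  G_{ij} = <φ_i, φ_j> and b_i = <f, φ_i>, with φ_0 = 1, φ_1 = x, φ_2 = x^2.
G =
  [2, 0, 2/3]
  [0, 2/3, 0]
  [2/3, 0, 2/5],
b = (-38/15, -8/5, -38/105).
Solving gives a_0 = -76/35, a_1 = -12/5, a_2 = 19/7, so
  g(x) = 19*x^2/7 - 12*x/5 - 76/35.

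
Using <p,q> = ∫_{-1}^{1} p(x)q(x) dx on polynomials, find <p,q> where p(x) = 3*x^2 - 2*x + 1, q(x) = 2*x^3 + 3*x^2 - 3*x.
<p,q> = 8

Expand the product: p(x)·q(x) = 6*x^5 + 5*x^4 - 13*x^3 + 9*x^2 - 3*x.
∫_{-1}^{1} of each monomial x^k gives [2/(k+1) if k even, 0 if k odd]. Integrating term-by-term (or equivalently evaluating the antiderivative F(x) = x^6 + x^5 - 13*x^4/4 + 3*x^3 - 3*x^2/2 at the endpoints):
  F(1) − F(−1) = 1/4 − (-31/4) = 8.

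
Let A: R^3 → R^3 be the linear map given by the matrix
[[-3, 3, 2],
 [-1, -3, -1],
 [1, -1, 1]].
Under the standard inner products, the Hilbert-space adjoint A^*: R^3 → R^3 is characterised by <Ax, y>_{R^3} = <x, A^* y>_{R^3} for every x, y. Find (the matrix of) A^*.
A^* = A^T =
[[-3, -1, 1],
 [3, -3, -1],
 [2, -1, 1]]

For real matrices with standard dot products, the defining identity <Ax, y> = <x, A^* y> gives (Ax)^T y = x^T (A^*) y, i.e. x^T A^T y = x^T (A^*) y. Since this holds for all x, y, we must have A^* = A^T. Therefore
A^* =
[[-3, -1, 1],
 [3, -3, -1],
 [2, -1, 1]].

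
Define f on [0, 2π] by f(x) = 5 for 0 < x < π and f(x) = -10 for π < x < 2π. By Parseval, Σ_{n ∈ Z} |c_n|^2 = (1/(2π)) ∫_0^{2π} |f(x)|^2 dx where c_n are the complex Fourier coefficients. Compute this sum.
Σ |c_n|^2 = 125/2

Parseval equates the L^2 energy of f (normalised by 1/(2π)) with the ℓ^2 sum of its Fourier coefficients: (1/(2π)) ∫_0^{2π} |f|^2 = Σ |c_n|^2.
Compute the left side: (1/(2π)) [∫_0^π 5^2 dx + ∫_π^{2π} (-10)^2 dx] = (1/(2π)) · (25π + 100π) = (25 + 100)/2 = 125/2.
So Σ_{n ∈ Z} |c_n|^2 = 125/2.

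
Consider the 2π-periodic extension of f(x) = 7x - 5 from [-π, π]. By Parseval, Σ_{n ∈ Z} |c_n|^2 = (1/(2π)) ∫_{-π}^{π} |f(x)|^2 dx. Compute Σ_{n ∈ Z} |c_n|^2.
Σ |c_n|^2 = 49π^2/3 + 25

Expand and integrate term by term over [-π, π]:
  ∫ (7x)^2 dx = 49·(2π^3/3); ∫ 2·7·(-5)·x dx = 0 (odd integrand); ∫ (-5)^2 dx = 25·2π.
So (1/(2π)) ∫_{-π}^{π} (7x - 5)^2 dx = 49π^2/3 + 25 = 49π^2/3 + 25.
Parseval ⇒ Σ |c_n|^2 = 49π^2/3 + 25.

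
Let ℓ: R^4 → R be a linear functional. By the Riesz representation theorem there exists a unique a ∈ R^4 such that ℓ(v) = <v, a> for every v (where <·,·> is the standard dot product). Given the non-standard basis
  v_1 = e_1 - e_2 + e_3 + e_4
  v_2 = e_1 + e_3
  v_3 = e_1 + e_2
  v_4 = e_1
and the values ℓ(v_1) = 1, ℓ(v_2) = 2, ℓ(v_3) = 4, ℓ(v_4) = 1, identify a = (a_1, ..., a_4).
a = (1, 3, 1, 2)

Write a = (a_1, ..., a_4) in the standard basis. For each basis vector v_i, ℓ(v_i) = <v_i, a> is a linear equation in the a_j's. Collect the n equations into a matrix system V a = ℓ, where row i of V is v_i (expressed in the standard basis). Since V is invertible (lower-triangular with 1s on the diagonal, up to permutation), solve by back-substitution:
  V =
[[1, -1, 1, 1],
 [1, 0, 1, 0],
 [1, 1, 0, 0],
 [1, 0, 0, 0]]
  V a = (1, 2, 4, 1)
Solving gives a = (1, 3, 1, 2).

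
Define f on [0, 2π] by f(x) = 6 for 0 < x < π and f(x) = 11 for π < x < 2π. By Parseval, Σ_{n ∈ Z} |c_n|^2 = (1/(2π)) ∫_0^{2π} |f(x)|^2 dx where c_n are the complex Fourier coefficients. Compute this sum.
Σ |c_n|^2 = 157/2

Parseval equates the L^2 energy of f (normalised by 1/(2π)) with the ℓ^2 sum of its Fourier coefficients: (1/(2π)) ∫_0^{2π} |f|^2 = Σ |c_n|^2.
Compute the left side: (1/(2π)) [∫_0^π 6^2 dx + ∫_π^{2π} 11^2 dx] = (1/(2π)) · (36π + 121π) = (36 + 121)/2 = 157/2.
So Σ_{n ∈ Z} |c_n|^2 = 157/2.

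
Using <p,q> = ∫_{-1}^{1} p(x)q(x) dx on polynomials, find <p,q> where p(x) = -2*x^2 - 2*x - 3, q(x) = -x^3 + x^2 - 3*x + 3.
<p,q> = -20

Expand the product: p(x)·q(x) = 2*x^5 + 7*x^3 - 3*x^2 + 3*x - 9.
∫_{-1}^{1} of each monomial x^k gives [2/(k+1) if k even, 0 if k odd]. Integrating term-by-term (or equivalently evaluating the antiderivative F(x) = x^6/3 + 7*x^4/4 - x^3 + 3*x^2/2 - 9*x at the endpoints):
  F(1) − F(−1) = -77/12 − (163/12) = -20.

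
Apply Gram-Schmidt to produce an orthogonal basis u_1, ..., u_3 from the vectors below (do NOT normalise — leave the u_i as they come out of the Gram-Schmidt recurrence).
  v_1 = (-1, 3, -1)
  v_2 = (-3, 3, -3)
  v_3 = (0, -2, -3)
Orthogonal basis:
  u_1 = (-1, 3, -1)
  u_2 = (-18/11, -12/11, -18/11)
  u_3 = (3/2, 0, -3/2)

Apply the Gram-Schmidt recurrence
  u_1 = v_1
  u_i = v_i − Σ_{j<i} ((v_i · u_j) / (u_j · u_j)) · u_j.

Step by step this gives:
  u_1 = (-1, 3, -1)
  u_2 = (-18/11, -12/11, -18/11)
  u_3 = (3/2, 0, -3/2)

Orthogonality check:
  u_2 · u_1 = 0 (should be 0)
  u_3 · u_1 = 0 (should be 0)
  u_3 · u_2 = 0 (should be 0)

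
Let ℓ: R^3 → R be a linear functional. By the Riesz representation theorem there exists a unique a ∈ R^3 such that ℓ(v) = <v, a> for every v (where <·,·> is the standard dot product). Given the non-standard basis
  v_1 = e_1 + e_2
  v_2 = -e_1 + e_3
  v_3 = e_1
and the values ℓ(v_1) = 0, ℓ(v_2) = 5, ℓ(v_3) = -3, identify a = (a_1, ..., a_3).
a = (-3, 3, 2)

Write a = (a_1, ..., a_3) in the standard basis. For each basis vector v_i, ℓ(v_i) = <v_i, a> is a linear equation in the a_j's. Collect the n equations into a matrix system V a = ℓ, where row i of V is v_i (expressed in the standard basis). Since V is invertible (lower-triangular with 1s on the diagonal, up to permutation), solve by back-substitution:
  V =
[[1, 1, 0],
 [-1, 0, 1],
 [1, 0, 0]]
  V a = (0, 5, -3)
Solving gives a = (-3, 3, 2).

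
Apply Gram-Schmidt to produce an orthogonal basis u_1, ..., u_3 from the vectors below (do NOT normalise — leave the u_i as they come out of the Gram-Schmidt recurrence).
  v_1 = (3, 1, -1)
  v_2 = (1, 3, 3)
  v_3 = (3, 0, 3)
Orthogonal basis:
  u_1 = (3, 1, -1)
  u_2 = (2/11, 30/11, 36/11)
  u_3 = (63/50, -21/10, 42/25)

Apply the Gram-Schmidt recurrence
  u_1 = v_1
  u_i = v_i − Σ_{j<i} ((v_i · u_j) / (u_j · u_j)) · u_j.

Step by step this gives:
  u_1 = (3, 1, -1)
  u_2 = (2/11, 30/11, 36/11)
  u_3 = (63/50, -21/10, 42/25)

Orthogonality check:
  u_2 · u_1 = 0 (should be 0)
  u_3 · u_1 = 0 (should be 0)
  u_3 · u_2 = 0 (should be 0)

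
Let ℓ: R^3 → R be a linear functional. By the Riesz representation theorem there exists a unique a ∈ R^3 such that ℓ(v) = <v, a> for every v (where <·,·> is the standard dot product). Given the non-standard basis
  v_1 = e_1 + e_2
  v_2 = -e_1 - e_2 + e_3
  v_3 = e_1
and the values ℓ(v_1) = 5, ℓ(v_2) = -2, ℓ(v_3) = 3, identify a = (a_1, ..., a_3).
a = (3, 2, 3)

Write a = (a_1, ..., a_3) in the standard basis. For each basis vector v_i, ℓ(v_i) = <v_i, a> is a linear equation in the a_j's. Collect the n equations into a matrix system V a = ℓ, where row i of V is v_i (expressed in the standard basis). Since V is invertible (lower-triangular with 1s on the diagonal, up to permutation), solve by back-substitution:
  V =
[[1, 1, 0],
 [-1, -1, 1],
 [1, 0, 0]]
  V a = (5, -2, 3)
Solving gives a = (3, 2, 3).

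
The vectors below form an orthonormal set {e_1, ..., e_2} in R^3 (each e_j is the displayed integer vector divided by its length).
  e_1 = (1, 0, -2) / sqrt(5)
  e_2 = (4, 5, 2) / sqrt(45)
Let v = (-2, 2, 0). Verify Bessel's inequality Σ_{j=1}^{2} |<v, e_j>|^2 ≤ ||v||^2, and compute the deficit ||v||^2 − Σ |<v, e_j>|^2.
Σ |<v, e_j>|^2 = 8/9; ||v||^2 = 8; deficit = 64/9

Write each e_j = u_j / sqrt(<u_j, u_j>) where u_j is the displayed integer vector. Then <v, e_j> = <v, u_j> / sqrt(<u_j, u_j>), so |<v, e_j>|^2 = <v, u_j>^2 / <u_j, u_j>.
Coefficients: <v, e_1> = -2/sqrt(5), <v, e_2> = 2/sqrt(45).
Square and sum: Σ |<v, e_j>|^2 = 8/9.
Compute ||v||^2 = v·v = 8.
Deficit = 8 − 8/9 = 64/9 ≥ 0, confirming Bessel's inequality. (The deficit equals ||v − Σ <v,e_j> e_j||^2, the squared distance from v to span{e_j}.)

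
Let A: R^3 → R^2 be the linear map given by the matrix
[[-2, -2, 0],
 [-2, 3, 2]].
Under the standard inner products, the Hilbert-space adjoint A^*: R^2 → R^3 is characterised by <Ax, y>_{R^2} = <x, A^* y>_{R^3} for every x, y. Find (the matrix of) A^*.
A^* = A^T =
[[-2, -2],
 [-2, 3],
 [0, 2]]

For real matrices with standard dot products, the defining identity <Ax, y> = <x, A^* y> gives (Ax)^T y = x^T (A^*) y, i.e. x^T A^T y = x^T (A^*) y. Since this holds for all x, y, we must have A^* = A^T. Therefore
A^* =
[[-2, -2],
 [-2, 3],
 [0, 2]].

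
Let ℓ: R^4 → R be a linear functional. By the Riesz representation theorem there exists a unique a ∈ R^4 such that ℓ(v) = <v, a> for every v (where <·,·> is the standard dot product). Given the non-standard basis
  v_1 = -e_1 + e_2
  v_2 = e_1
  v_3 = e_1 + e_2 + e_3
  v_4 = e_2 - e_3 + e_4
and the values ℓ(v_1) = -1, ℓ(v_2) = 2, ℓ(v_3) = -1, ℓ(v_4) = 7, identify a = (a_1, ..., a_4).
a = (2, 1, -4, 2)

Write a = (a_1, ..., a_4) in the standard basis. For each basis vector v_i, ℓ(v_i) = <v_i, a> is a linear equation in the a_j's. Collect the n equations into a matrix system V a = ℓ, where row i of V is v_i (expressed in the standard basis). Since V is invertible (lower-triangular with 1s on the diagonal, up to permutation), solve by back-substitution:
  V =
[[-1, 1, 0, 0],
 [1, 0, 0, 0],
 [1, 1, 1, 0],
 [0, 1, -1, 1]]
  V a = (-1, 2, -1, 7)
Solving gives a = (2, 1, -4, 2).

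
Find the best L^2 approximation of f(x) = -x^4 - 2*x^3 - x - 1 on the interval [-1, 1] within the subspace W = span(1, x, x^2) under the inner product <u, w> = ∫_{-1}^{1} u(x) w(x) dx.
g(x) = -6*x^2/7 - 11*x/5 - 32/35

The best approximation g ∈ W is the orthogonal projection of f onto W. Writing g = a_0 + a_1 x + a_2 x^2, the coefficients solve the normal equations G · a = b where
  G_{ij} = <φ_i, φ_j> and b_i = <f, φ_i>, with φ_0 = 1, φ_1 = x, φ_2 = x^2.
G =
  [2, 0, 2/3]
  [0, 2/3, 0]
  [2/3, 0, 2/5],
b = (-12/5, -22/15, -20/21).
Solving gives a_0 = -32/35, a_1 = -11/5, a_2 = -6/7, so
  g(x) = -6*x^2/7 - 11*x/5 - 32/35.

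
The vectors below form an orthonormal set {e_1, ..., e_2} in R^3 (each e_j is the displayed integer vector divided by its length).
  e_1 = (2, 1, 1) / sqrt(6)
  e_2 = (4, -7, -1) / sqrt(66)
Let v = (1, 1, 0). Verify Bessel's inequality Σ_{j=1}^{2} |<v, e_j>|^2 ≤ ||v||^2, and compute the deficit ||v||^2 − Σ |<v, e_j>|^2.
Σ |<v, e_j>|^2 = 18/11; ||v||^2 = 2; deficit = 4/11

Write each e_j = u_j / sqrt(<u_j, u_j>) where u_j is the displayed integer vector. Then <v, e_j> = <v, u_j> / sqrt(<u_j, u_j>), so |<v, e_j>|^2 = <v, u_j>^2 / <u_j, u_j>.
Coefficients: <v, e_1> = 3/sqrt(6), <v, e_2> = -3/sqrt(66).
Square and sum: Σ |<v, e_j>|^2 = 18/11.
Compute ||v||^2 = v·v = 2.
Deficit = 2 − 18/11 = 4/11 ≥ 0, confirming Bessel's inequality. (The deficit equals ||v − Σ <v,e_j> e_j||^2, the squared distance from v to span{e_j}.)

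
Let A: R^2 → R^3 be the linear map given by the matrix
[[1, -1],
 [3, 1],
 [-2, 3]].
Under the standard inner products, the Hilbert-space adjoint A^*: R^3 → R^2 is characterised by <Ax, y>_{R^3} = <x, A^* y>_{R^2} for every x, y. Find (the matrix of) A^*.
A^* = A^T =
[[1, 3, -2],
 [-1, 1, 3]]

For real matrices with standard dot products, the defining identity <Ax, y> = <x, A^* y> gives (Ax)^T y = x^T (A^*) y, i.e. x^T A^T y = x^T (A^*) y. Since this holds for all x, y, we must have A^* = A^T. Therefore
A^* =
[[1, 3, -2],
 [-1, 1, 3]].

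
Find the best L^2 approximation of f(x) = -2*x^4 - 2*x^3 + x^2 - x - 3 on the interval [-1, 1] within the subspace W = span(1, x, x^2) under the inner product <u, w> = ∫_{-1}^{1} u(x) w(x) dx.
g(x) = -5*x^2/7 - 11*x/5 - 99/35

The best approximation g ∈ W is the orthogonal projection of f onto W. Writing g = a_0 + a_1 x + a_2 x^2, the coefficients solve the normal equations G · a = b where
  G_{ij} = <φ_i, φ_j> and b_i = <f, φ_i>, with φ_0 = 1, φ_1 = x, φ_2 = x^2.
G =
  [2, 0, 2/3]
  [0, 2/3, 0]
  [2/3, 0, 2/5],
b = (-92/15, -22/15, -76/35).
Solving gives a_0 = -99/35, a_1 = -11/5, a_2 = -5/7, so
  g(x) = -5*x^2/7 - 11*x/5 - 99/35.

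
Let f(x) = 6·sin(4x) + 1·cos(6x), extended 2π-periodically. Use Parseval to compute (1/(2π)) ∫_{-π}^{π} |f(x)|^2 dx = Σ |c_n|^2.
Σ |c_n|^2 = 37/2

Expand |f|^2 and use orthogonality of {sin(nx), cos(mx)} on [-π, π]:
  ∫_{-π}^{π} sin(nx)^2 dx = π, ∫ cos(mx)^2 dx = π, and cross terms integrate to 0.
So ∫_{-π}^{π} f(x)^2 dx = 6^2 · π + 1^2 · π = (36 + 1)π.
Divide by 2π: (36 + 1)/2 = 37/2.
By Parseval, this equals Σ |c_n|^2.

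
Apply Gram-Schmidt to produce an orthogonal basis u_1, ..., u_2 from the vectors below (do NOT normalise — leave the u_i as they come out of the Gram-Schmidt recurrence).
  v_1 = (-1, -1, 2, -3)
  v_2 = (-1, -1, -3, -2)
Orthogonal basis:
  u_1 = (-1, -1, 2, -3)
  u_2 = (-13/15, -13/15, -49/15, -8/5)

Apply the Gram-Schmidt recurrence
  u_1 = v_1
  u_i = v_i − Σ_{j<i} ((v_i · u_j) / (u_j · u_j)) · u_j.

Step by step this gives:
  u_1 = (-1, -1, 2, -3)
  u_2 = (-13/15, -13/15, -49/15, -8/5)

Orthogonality check:
  u_2 · u_1 = 0 (should be 0)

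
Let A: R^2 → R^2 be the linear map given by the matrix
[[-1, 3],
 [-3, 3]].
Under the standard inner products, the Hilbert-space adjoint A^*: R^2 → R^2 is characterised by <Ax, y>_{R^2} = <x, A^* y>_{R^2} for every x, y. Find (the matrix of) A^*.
A^* = A^T =
[[-1, -3],
 [3, 3]]

For real matrices with standard dot products, the defining identity <Ax, y> = <x, A^* y> gives (Ax)^T y = x^T (A^*) y, i.e. x^T A^T y = x^T (A^*) y. Since this holds for all x, y, we must have A^* = A^T. Therefore
A^* =
[[-1, -3],
 [3, 3]].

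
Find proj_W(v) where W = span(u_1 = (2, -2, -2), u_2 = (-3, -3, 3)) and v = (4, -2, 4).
proj_W(v) = (0, -2, 0)

Set up U = [u_1 | ... | u_2] ∈ R^(3×2). The projector onto W = col(U) is P = U (U^T U)^(-1) U^T.
Compute U^T U =
  [12, -6]
  [-6, 27],
and U^T v = (4, 6).
Solve U^T U · c = U^T v for the coefficients: c = (1/2, 1/3). The projection is proj_W(v) = U c.
Check: (v - proj_W(v)) · u_1 = 0  (should be 0).
Check: (v - proj_W(v)) · u_2 = 0  (should be 0).
Result: proj_W(v) = (0, -2, 0).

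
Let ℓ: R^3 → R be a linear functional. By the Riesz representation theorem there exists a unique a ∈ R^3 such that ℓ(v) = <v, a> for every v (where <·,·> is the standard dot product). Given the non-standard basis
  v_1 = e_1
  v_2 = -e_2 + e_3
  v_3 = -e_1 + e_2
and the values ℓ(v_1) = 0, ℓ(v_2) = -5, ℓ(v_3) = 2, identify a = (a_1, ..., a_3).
a = (0, 2, -3)

Write a = (a_1, ..., a_3) in the standard basis. For each basis vector v_i, ℓ(v_i) = <v_i, a> is a linear equation in the a_j's. Collect the n equations into a matrix system V a = ℓ, where row i of V is v_i (expressed in the standard basis). Since V is invertible (lower-triangular with 1s on the diagonal, up to permutation), solve by back-substitution:
  V =
[[1, 0, 0],
 [0, -1, 1],
 [-1, 1, 0]]
  V a = (0, -5, 2)
Solving gives a = (0, 2, -3).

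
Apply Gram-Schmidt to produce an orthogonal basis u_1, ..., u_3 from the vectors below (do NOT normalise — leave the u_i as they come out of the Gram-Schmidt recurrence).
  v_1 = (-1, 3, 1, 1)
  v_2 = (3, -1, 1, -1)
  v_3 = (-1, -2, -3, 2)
Orthogonal basis:
  u_1 = (-1, 3, 1, 1)
  u_2 = (5/2, 1/2, 3/2, -1/2)
  u_3 = (1, 0, -1, 2)

Apply the Gram-Schmidt recurrence
  u_1 = v_1
  u_i = v_i − Σ_{j<i} ((v_i · u_j) / (u_j · u_j)) · u_j.

Step by step this gives:
  u_1 = (-1, 3, 1, 1)
  u_2 = (5/2, 1/2, 3/2, -1/2)
  u_3 = (1, 0, -1, 2)

Orthogonality check:
  u_2 · u_1 = 0 (should be 0)
  u_3 · u_1 = 0 (should be 0)
  u_3 · u_2 = 0 (should be 0)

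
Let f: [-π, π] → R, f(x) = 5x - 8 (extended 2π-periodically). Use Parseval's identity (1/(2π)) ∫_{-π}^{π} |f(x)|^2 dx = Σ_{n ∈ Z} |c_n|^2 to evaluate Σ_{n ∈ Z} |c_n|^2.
Σ |c_n|^2 = 25π^2/3 + 64

Expand and integrate term by term over [-π, π]:
  ∫ (5x)^2 dx = 25·(2π^3/3); ∫ 2·5·(-8)·x dx = 0 (odd integrand); ∫ (-8)^2 dx = 64·2π.
So (1/(2π)) ∫_{-π}^{π} (5x - 8)^2 dx = 25π^2/3 + 64 = 25π^2/3 + 64.
Parseval ⇒ Σ |c_n|^2 = 25π^2/3 + 64.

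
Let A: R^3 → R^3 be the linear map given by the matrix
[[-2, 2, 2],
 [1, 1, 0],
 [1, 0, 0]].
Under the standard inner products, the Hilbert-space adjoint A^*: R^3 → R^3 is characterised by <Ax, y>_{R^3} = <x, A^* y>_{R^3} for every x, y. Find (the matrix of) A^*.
A^* = A^T =
[[-2, 1, 1],
 [2, 1, 0],
 [2, 0, 0]]

For real matrices with standard dot products, the defining identity <Ax, y> = <x, A^* y> gives (Ax)^T y = x^T (A^*) y, i.e. x^T A^T y = x^T (A^*) y. Since this holds for all x, y, we must have A^* = A^T. Therefore
A^* =
[[-2, 1, 1],
 [2, 1, 0],
 [2, 0, 0]].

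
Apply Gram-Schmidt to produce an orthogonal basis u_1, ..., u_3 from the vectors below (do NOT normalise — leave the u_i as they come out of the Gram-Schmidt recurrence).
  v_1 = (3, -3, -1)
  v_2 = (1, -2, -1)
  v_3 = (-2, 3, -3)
Orthogonal basis:
  u_1 = (3, -3, -1)
  u_2 = (-11/19, -8/19, -9/19)
  u_3 = (13/14, 13/7, -39/14)

Apply the Gram-Schmidt recurrence
  u_1 = v_1
  u_i = v_i − Σ_{j<i} ((v_i · u_j) / (u_j · u_j)) · u_j.

Step by step this gives:
  u_1 = (3, -3, -1)
  u_2 = (-11/19, -8/19, -9/19)
  u_3 = (13/14, 13/7, -39/14)

Orthogonality check:
  u_2 · u_1 = 0 (should be 0)
  u_3 · u_1 = 0 (should be 0)
  u_3 · u_2 = 0 (should be 0)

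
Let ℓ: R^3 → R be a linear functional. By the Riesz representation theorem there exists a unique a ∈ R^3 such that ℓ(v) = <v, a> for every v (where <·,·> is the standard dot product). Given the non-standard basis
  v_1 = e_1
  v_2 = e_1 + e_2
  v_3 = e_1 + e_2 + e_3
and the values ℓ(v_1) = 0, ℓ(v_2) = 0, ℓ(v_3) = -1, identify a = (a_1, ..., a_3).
a = (0, 0, -1)

Write a = (a_1, ..., a_3) in the standard basis. For each basis vector v_i, ℓ(v_i) = <v_i, a> is a linear equation in the a_j's. Collect the n equations into a matrix system V a = ℓ, where row i of V is v_i (expressed in the standard basis). Since V is invertible (lower-triangular with 1s on the diagonal, up to permutation), solve by back-substitution:
  V =
[[1, 0, 0],
 [1, 1, 0],
 [1, 1, 1]]
  V a = (0, 0, -1)
Solving gives a = (0, 0, -1).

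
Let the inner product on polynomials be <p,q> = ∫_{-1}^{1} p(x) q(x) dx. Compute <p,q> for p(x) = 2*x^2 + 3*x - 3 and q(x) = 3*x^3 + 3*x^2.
<p,q> = 0

Expand the product: p(x)·q(x) = 6*x^5 + 15*x^4 - 9*x^2.
∫_{-1}^{1} of each monomial x^k gives [2/(k+1) if k even, 0 if k odd]. Integrating term-by-term (or equivalently evaluating the antiderivative F(x) = x^6 + 3*x^5 - 3*x^3 at the endpoints):
  F(1) − F(−1) = 1 − (1) = 0.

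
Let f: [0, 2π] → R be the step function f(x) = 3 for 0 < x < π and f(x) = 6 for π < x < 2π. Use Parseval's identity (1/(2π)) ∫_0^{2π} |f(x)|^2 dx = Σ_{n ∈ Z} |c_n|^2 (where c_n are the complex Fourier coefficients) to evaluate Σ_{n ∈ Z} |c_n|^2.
Σ |c_n|^2 = 45/2

Parseval equates the L^2 energy of f (normalised by 1/(2π)) with the ℓ^2 sum of its Fourier coefficients: (1/(2π)) ∫_0^{2π} |f|^2 = Σ |c_n|^2.
Compute the left side: (1/(2π)) [∫_0^π 3^2 dx + ∫_π^{2π} 6^2 dx] = (1/(2π)) · (9π + 36π) = (9 + 36)/2 = 45/2.
So Σ_{n ∈ Z} |c_n|^2 = 45/2.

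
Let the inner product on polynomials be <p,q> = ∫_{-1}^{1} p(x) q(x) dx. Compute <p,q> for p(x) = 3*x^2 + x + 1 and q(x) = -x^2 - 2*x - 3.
<p,q> = -76/5

Expand the product: p(x)·q(x) = -3*x^4 - 7*x^3 - 12*x^2 - 5*x - 3.
∫_{-1}^{1} of each monomial x^k gives [2/(k+1) if k even, 0 if k odd]. Integrating term-by-term (or equivalently evaluating the antiderivative F(x) = -3*x^5/5 - 7*x^4/4 - 4*x^3 - 5*x^2/2 - 3*x at the endpoints):
  F(1) − F(−1) = -237/20 − (67/20) = -76/5.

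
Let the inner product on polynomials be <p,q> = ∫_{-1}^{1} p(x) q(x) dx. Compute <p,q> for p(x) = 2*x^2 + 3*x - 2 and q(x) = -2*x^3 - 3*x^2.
<p,q> = -4/5

Expand the product: p(x)·q(x) = -4*x^5 - 12*x^4 - 5*x^3 + 6*x^2.
∫_{-1}^{1} of each monomial x^k gives [2/(k+1) if k even, 0 if k odd]. Integrating term-by-term (or equivalently evaluating the antiderivative F(x) = -2*x^6/3 - 12*x^5/5 - 5*x^4/4 + 2*x^3 at the endpoints):
  F(1) − F(−1) = -139/60 − (-91/60) = -4/5.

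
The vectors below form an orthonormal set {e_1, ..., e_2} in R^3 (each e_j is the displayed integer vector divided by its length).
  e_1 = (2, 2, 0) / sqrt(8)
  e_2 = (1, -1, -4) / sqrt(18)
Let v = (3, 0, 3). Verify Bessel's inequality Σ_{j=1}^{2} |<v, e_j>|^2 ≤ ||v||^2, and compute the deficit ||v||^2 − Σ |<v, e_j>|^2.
Σ |<v, e_j>|^2 = 9; ||v||^2 = 18; deficit = 9

Write each e_j = u_j / sqrt(<u_j, u_j>) where u_j is the displayed integer vector. Then <v, e_j> = <v, u_j> / sqrt(<u_j, u_j>), so |<v, e_j>|^2 = <v, u_j>^2 / <u_j, u_j>.
Coefficients: <v, e_1> = 6/sqrt(8), <v, e_2> = -9/sqrt(18).
Square and sum: Σ |<v, e_j>|^2 = 9.
Compute ||v||^2 = v·v = 18.
Deficit = 18 − 9 = 9 ≥ 0, confirming Bessel's inequality. (The deficit equals ||v − Σ <v,e_j> e_j||^2, the squared distance from v to span{e_j}.)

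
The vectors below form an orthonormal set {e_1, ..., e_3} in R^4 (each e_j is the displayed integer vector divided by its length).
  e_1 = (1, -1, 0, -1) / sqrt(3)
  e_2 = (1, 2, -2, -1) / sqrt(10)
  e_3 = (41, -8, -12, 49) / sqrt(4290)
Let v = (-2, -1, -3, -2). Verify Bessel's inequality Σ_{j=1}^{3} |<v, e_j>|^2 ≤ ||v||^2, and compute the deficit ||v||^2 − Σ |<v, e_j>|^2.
Σ |<v, e_j>|^2 = 893/143; ||v||^2 = 18; deficit = 1681/143

Write each e_j = u_j / sqrt(<u_j, u_j>) where u_j is the displayed integer vector. Then <v, e_j> = <v, u_j> / sqrt(<u_j, u_j>), so |<v, e_j>|^2 = <v, u_j>^2 / <u_j, u_j>.
Coefficients: <v, e_1> = 1/sqrt(3), <v, e_2> = 4/sqrt(10), <v, e_3> = -136/sqrt(4290).
Square and sum: Σ |<v, e_j>|^2 = 893/143.
Compute ||v||^2 = v·v = 18.
Deficit = 18 − 893/143 = 1681/143 ≥ 0, confirming Bessel's inequality. (The deficit equals ||v − Σ <v,e_j> e_j||^2, the squared distance from v to span{e_j}.)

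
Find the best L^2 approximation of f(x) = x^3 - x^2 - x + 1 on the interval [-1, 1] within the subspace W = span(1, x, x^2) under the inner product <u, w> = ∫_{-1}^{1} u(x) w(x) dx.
g(x) = -x^2 - 2*x/5 + 1

The best approximation g ∈ W is the orthogonal projection of f onto W. Writing g = a_0 + a_1 x + a_2 x^2, the coefficients solve the normal equations G · a = b where
  G_{ij} = <φ_i, φ_j> and b_i = <f, φ_i>, with φ_0 = 1, φ_1 = x, φ_2 = x^2.
G =
  [2, 0, 2/3]
  [0, 2/3, 0]
  [2/3, 0, 2/5],
b = (4/3, -4/15, 4/15).
Solving gives a_0 = 1, a_1 = -2/5, a_2 = -1, so
  g(x) = -x^2 - 2*x/5 + 1.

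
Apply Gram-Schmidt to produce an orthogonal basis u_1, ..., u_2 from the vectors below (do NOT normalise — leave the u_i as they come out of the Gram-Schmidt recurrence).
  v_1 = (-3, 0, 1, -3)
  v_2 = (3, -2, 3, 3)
Orthogonal basis:
  u_1 = (-3, 0, 1, -3)
  u_2 = (12/19, -2, 72/19, 12/19)

Apply the Gram-Schmidt recurrence
  u_1 = v_1
  u_i = v_i − Σ_{j<i} ((v_i · u_j) / (u_j · u_j)) · u_j.

Step by step this gives:
  u_1 = (-3, 0, 1, -3)
  u_2 = (12/19, -2, 72/19, 12/19)

Orthogonality check:
  u_2 · u_1 = 0 (should be 0)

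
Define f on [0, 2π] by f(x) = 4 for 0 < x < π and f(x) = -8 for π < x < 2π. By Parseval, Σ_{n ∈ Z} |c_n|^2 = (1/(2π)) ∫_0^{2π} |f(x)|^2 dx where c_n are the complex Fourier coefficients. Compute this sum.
Σ |c_n|^2 = 40

Parseval equates the L^2 energy of f (normalised by 1/(2π)) with the ℓ^2 sum of its Fourier coefficients: (1/(2π)) ∫_0^{2π} |f|^2 = Σ |c_n|^2.
Compute the left side: (1/(2π)) [∫_0^π 4^2 dx + ∫_π^{2π} (-8)^2 dx] = (1/(2π)) · (16π + 64π) = (16 + 64)/2 = 40.
So Σ_{n ∈ Z} |c_n|^2 = 40.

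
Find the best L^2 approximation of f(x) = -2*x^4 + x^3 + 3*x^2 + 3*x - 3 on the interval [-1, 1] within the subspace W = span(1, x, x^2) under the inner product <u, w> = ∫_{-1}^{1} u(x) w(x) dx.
g(x) = 9*x^2/7 + 18*x/5 - 99/35

The best approximation g ∈ W is the orthogonal projection of f onto W. Writing g = a_0 + a_1 x + a_2 x^2, the coefficients solve the normal equations G · a = b where
  G_{ij} = <φ_i, φ_j> and b_i = <f, φ_i>, with φ_0 = 1, φ_1 = x, φ_2 = x^2.
G =
  [2, 0, 2/3]
  [0, 2/3, 0]
  [2/3, 0, 2/5],
b = (-24/5, 12/5, -48/35).
Solving gives a_0 = -99/35, a_1 = 18/5, a_2 = 9/7, so
  g(x) = 9*x^2/7 + 18*x/5 - 99/35.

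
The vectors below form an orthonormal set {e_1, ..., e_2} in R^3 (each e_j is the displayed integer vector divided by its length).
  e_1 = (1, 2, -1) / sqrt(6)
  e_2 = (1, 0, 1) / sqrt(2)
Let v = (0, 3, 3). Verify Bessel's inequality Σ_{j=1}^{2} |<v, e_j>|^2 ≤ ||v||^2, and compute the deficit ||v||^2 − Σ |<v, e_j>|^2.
Σ |<v, e_j>|^2 = 6; ||v||^2 = 18; deficit = 12

Write each e_j = u_j / sqrt(<u_j, u_j>) where u_j is the displayed integer vector. Then <v, e_j> = <v, u_j> / sqrt(<u_j, u_j>), so |<v, e_j>|^2 = <v, u_j>^2 / <u_j, u_j>.
Coefficients: <v, e_1> = 3/sqrt(6), <v, e_2> = 3/sqrt(2).
Square and sum: Σ |<v, e_j>|^2 = 6.
Compute ||v||^2 = v·v = 18.
Deficit = 18 − 6 = 12 ≥ 0, confirming Bessel's inequality. (The deficit equals ||v − Σ <v,e_j> e_j||^2, the squared distance from v to span{e_j}.)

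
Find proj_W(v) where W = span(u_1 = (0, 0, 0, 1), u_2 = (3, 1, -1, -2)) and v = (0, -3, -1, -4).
proj_W(v) = (-6/11, -2/11, 2/11, -4)

Set up U = [u_1 | ... | u_2] ∈ R^(4×2). The projector onto W = col(U) is P = U (U^T U)^(-1) U^T.
Compute U^T U =
  [1, -2]
  [-2, 15],
and U^T v = (-4, 6).
Solve U^T U · c = U^T v for the coefficients: c = (-48/11, -2/11). The projection is proj_W(v) = U c.
Check: (v - proj_W(v)) · u_1 = 0  (should be 0).
Check: (v - proj_W(v)) · u_2 = 0  (should be 0).
Result: proj_W(v) = (-6/11, -2/11, 2/11, -4).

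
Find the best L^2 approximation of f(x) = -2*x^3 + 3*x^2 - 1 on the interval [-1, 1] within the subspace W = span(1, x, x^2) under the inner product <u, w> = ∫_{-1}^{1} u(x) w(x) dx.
g(x) = 3*x^2 - 6*x/5 - 1

The best approximation g ∈ W is the orthogonal projection of f onto W. Writing g = a_0 + a_1 x + a_2 x^2, the coefficients solve the normal equations G · a = b where
  G_{ij} = <φ_i, φ_j> and b_i = <f, φ_i>, with φ_0 = 1, φ_1 = x, φ_2 = x^2.
G =
  [2, 0, 2/3]
  [0, 2/3, 0]
  [2/3, 0, 2/5],
b = (0, -4/5, 8/15).
Solving gives a_0 = -1, a_1 = -6/5, a_2 = 3, so
  g(x) = 3*x^2 - 6*x/5 - 1.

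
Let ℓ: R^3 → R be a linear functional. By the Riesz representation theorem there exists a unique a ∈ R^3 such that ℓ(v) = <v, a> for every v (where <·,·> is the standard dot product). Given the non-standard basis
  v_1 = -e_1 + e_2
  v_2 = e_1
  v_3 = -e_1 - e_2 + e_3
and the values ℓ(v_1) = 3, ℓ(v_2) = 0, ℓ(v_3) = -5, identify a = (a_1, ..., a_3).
a = (0, 3, -2)

Write a = (a_1, ..., a_3) in the standard basis. For each basis vector v_i, ℓ(v_i) = <v_i, a> is a linear equation in the a_j's. Collect the n equations into a matrix system V a = ℓ, where row i of V is v_i (expressed in the standard basis). Since V is invertible (lower-triangular with 1s on the diagonal, up to permutation), solve by back-substitution:
  V =
[[-1, 1, 0],
 [1, 0, 0],
 [-1, -1, 1]]
  V a = (3, 0, -5)
Solving gives a = (0, 3, -2).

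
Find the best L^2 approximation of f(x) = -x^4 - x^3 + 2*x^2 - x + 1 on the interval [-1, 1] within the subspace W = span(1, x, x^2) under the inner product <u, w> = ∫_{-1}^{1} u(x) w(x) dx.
g(x) = 8*x^2/7 - 8*x/5 + 38/35

The best approximation g ∈ W is the orthogonal projection of f onto W. Writing g = a_0 + a_1 x + a_2 x^2, the coefficients solve the normal equations G · a = b where
  G_{ij} = <φ_i, φ_j> and b_i = <f, φ_i>, with φ_0 = 1, φ_1 = x, φ_2 = x^2.
G =
  [2, 0, 2/3]
  [0, 2/3, 0]
  [2/3, 0, 2/5],
b = (44/15, -16/15, 124/105).
Solving gives a_0 = 38/35, a_1 = -8/5, a_2 = 8/7, so
  g(x) = 8*x^2/7 - 8*x/5 + 38/35.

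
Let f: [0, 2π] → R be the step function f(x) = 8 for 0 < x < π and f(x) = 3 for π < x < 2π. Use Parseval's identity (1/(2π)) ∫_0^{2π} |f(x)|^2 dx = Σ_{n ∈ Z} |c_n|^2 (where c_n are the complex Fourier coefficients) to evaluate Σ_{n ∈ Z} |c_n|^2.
Σ |c_n|^2 = 73/2

Parseval equates the L^2 energy of f (normalised by 1/(2π)) with the ℓ^2 sum of its Fourier coefficients: (1/(2π)) ∫_0^{2π} |f|^2 = Σ |c_n|^2.
Compute the left side: (1/(2π)) [∫_0^π 8^2 dx + ∫_π^{2π} 3^2 dx] = (1/(2π)) · (64π + 9π) = (64 + 9)/2 = 73/2.
So Σ_{n ∈ Z} |c_n|^2 = 73/2.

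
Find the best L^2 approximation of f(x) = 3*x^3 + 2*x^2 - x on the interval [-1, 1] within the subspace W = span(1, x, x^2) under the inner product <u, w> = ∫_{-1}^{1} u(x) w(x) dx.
g(x) = 2*x^2 + 4*x/5

The best approximation g ∈ W is the orthogonal projection of f onto W. Writing g = a_0 + a_1 x + a_2 x^2, the coefficients solve the normal equations G · a = b where
  G_{ij} = <φ_i, φ_j> and b_i = <f, φ_i>, with φ_0 = 1, φ_1 = x, φ_2 = x^2.
G =
  [2, 0, 2/3]
  [0, 2/3, 0]
  [2/3, 0, 2/5],
b = (4/3, 8/15, 4/5).
Solving gives a_0 = 0, a_1 = 4/5, a_2 = 2, so
  g(x) = 2*x^2 + 4*x/5.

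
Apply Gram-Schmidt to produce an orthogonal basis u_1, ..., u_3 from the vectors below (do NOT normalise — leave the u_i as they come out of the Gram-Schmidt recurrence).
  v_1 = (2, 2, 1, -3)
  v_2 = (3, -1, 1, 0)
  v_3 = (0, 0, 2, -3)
Orthogonal basis:
  u_1 = (2, 2, 1, -3)
  u_2 = (22/9, -14/9, 13/18, 5/6)
  u_3 = (-165/173, -241/173, 254/173, -186/173)

Apply the Gram-Schmidt recurrence
  u_1 = v_1
  u_i = v_i − Σ_{j<i} ((v_i · u_j) / (u_j · u_j)) · u_j.

Step by step this gives:
  u_1 = (2, 2, 1, -3)
  u_2 = (22/9, -14/9, 13/18, 5/6)
  u_3 = (-165/173, -241/173, 254/173, -186/173)

Orthogonality check:
  u_2 · u_1 = 0 (should be 0)
  u_3 · u_1 = 0 (should be 0)
  u_3 · u_2 = 0 (should be 0)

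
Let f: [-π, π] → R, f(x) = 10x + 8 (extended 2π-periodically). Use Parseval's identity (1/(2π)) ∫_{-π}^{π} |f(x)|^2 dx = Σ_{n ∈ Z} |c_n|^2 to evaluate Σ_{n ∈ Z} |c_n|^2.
Σ |c_n|^2 = 100π^2/3 + 64

Expand and integrate term by term over [-π, π]:
  ∫ (10x)^2 dx = 100·(2π^3/3); ∫ 2·10·(8)·x dx = 0 (odd integrand); ∫ 8^2 dx = 64·2π.
So (1/(2π)) ∫_{-π}^{π} (10x + 8)^2 dx = 100π^2/3 + 64 = 100π^2/3 + 64.
Parseval ⇒ Σ |c_n|^2 = 100π^2/3 + 64.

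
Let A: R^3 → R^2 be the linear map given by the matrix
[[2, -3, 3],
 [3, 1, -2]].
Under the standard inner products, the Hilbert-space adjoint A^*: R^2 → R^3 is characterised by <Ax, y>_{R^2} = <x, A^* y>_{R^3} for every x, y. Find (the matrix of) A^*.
A^* = A^T =
[[2, 3],
 [-3, 1],
 [3, -2]]

For real matrices with standard dot products, the defining identity <Ax, y> = <x, A^* y> gives (Ax)^T y = x^T (A^*) y, i.e. x^T A^T y = x^T (A^*) y. Since this holds for all x, y, we must have A^* = A^T. Therefore
A^* =
[[2, 3],
 [-3, 1],
 [3, -2]].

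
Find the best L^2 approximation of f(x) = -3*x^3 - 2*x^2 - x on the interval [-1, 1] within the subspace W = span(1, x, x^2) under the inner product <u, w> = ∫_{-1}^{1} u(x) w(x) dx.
g(x) = -2*x^2 - 14*x/5

The best approximation g ∈ W is the orthogonal projection of f onto W. Writing g = a_0 + a_1 x + a_2 x^2, the coefficients solve the normal equations G · a = b where
  G_{ij} = <φ_i, φ_j> and b_i = <f, φ_i>, with φ_0 = 1, φ_1 = x, φ_2 = x^2.
G =
  [2, 0, 2/3]
  [0, 2/3, 0]
  [2/3, 0, 2/5],
b = (-4/3, -28/15, -4/5).
Solving gives a_0 = 0, a_1 = -14/5, a_2 = -2, so
  g(x) = -2*x^2 - 14*x/5.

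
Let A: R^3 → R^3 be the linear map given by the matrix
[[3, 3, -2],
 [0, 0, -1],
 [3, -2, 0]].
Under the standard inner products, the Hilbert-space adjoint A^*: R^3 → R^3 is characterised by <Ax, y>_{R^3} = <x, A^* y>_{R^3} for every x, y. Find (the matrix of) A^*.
A^* = A^T =
[[3, 0, 3],
 [3, 0, -2],
 [-2, -1, 0]]

For real matrices with standard dot products, the defining identity <Ax, y> = <x, A^* y> gives (Ax)^T y = x^T (A^*) y, i.e. x^T A^T y = x^T (A^*) y. Since this holds for all x, y, we must have A^* = A^T. Therefore
A^* =
[[3, 0, 3],
 [3, 0, -2],
 [-2, -1, 0]].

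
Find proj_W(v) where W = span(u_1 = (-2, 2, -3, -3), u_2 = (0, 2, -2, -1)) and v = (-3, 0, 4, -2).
proj_W(v) = (-12/5, -12/5, 6/5, -6/5)

Set up U = [u_1 | ... | u_2] ∈ R^(4×2). The projector onto W = col(U) is P = U (U^T U)^(-1) U^T.
Compute U^T U =
  [26, 13]
  [13, 9],
and U^T v = (0, -6).
Solve U^T U · c = U^T v for the coefficients: c = (6/5, -12/5). The projection is proj_W(v) = U c.
Check: (v - proj_W(v)) · u_1 = 0  (should be 0).
Check: (v - proj_W(v)) · u_2 = 0  (should be 0).
Result: proj_W(v) = (-12/5, -12/5, 6/5, -6/5).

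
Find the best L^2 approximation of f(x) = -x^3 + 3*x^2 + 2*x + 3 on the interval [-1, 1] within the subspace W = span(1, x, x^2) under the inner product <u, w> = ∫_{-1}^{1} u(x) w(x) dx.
g(x) = 3*x^2 + 7*x/5 + 3

The best approximation g ∈ W is the orthogonal projection of f onto W. Writing g = a_0 + a_1 x + a_2 x^2, the coefficients solve the normal equations G · a = b where
  G_{ij} = <φ_i, φ_j> and b_i = <f, φ_i>, with φ_0 = 1, φ_1 = x, φ_2 = x^2.
G =
  [2, 0, 2/3]
  [0, 2/3, 0]
  [2/3, 0, 2/5],
b = (8, 14/15, 16/5).
Solving gives a_0 = 3, a_1 = 7/5, a_2 = 3, so
  g(x) = 3*x^2 + 7*x/5 + 3.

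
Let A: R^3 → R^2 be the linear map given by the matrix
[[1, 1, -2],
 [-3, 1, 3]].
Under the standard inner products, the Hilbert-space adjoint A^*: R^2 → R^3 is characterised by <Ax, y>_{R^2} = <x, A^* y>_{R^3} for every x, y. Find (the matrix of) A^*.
A^* = A^T =
[[1, -3],
 [1, 1],
 [-2, 3]]

For real matrices with standard dot products, the defining identity <Ax, y> = <x, A^* y> gives (Ax)^T y = x^T (A^*) y, i.e. x^T A^T y = x^T (A^*) y. Since this holds for all x, y, we must have A^* = A^T. Therefore
A^* =
[[1, -3],
 [1, 1],
 [-2, 3]].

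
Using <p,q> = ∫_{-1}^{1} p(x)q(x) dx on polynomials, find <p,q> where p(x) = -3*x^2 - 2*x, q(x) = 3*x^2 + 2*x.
<p,q> = -94/15

Expand the product: p(x)·q(x) = -9*x^4 - 12*x^3 - 4*x^2.
∫_{-1}^{1} of each monomial x^k gives [2/(k+1) if k even, 0 if k odd]. Integrating term-by-term (or equivalently evaluating the antiderivative F(x) = -9*x^5/5 - 3*x^4 - 4*x^3/3 at the endpoints):
  F(1) − F(−1) = -92/15 − (2/15) = -94/15.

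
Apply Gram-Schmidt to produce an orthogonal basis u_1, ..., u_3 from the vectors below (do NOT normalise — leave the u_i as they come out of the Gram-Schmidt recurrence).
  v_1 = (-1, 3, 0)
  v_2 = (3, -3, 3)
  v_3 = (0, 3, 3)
Orthogonal basis:
  u_1 = (-1, 3, 0)
  u_2 = (9/5, 3/5, 3)
  u_3 = (-9/14, -3/14, 3/7)

Apply the Gram-Schmidt recurrence
  u_1 = v_1
  u_i = v_i − Σ_{j<i} ((v_i · u_j) / (u_j · u_j)) · u_j.

Step by step this gives:
  u_1 = (-1, 3, 0)
  u_2 = (9/5, 3/5, 3)
  u_3 = (-9/14, -3/14, 3/7)

Orthogonality check:
  u_2 · u_1 = 0 (should be 0)
  u_3 · u_1 = 0 (should be 0)
  u_3 · u_2 = 0 (should be 0)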